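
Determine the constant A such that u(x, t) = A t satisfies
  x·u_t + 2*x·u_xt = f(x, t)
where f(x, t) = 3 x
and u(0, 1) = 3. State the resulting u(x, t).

Substitute the ansatz u = A t into the left-hand side.
Derivatives of the ansatz:
  u_t = A
  u_xt = 0
Term by term:
  x·u_t = A x
  2*x·u_xt = 0
So the left-hand side equals
  A x
This must equal f(x, t) = 3 x identically.
Matching coefficients of the independent functions:
  [x]:  A = 3
Solving: A = 3.
Check against the point condition:
  u(0, 1) = 3  ⟹  A = 3  ✓
Hence u(x, t) = 3 t.

Answer: u(x, t) = 3 t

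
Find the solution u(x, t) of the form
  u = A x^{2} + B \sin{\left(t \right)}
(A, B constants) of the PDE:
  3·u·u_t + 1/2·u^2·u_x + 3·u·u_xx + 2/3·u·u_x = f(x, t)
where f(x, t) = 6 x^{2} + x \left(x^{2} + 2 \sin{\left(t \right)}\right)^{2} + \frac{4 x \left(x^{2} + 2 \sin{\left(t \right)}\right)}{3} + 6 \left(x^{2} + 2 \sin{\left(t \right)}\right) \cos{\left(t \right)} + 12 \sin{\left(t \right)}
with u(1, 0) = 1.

Substitute the ansatz u = A x^{2} + B \sin{\left(t \right)} into the left-hand side.
Derivatives of the ansatz:
  u_t = B \cos{\left(t \right)}
  u_x = 2 A x
  u_xx = 2 A
Term by term:
  3·u·u_t = 3 A B x^{2} \cos{\left(t \right)} + 3 B^{2} \sin{\left(t \right)} \cos{\left(t \right)}
  1/2·u^2·u_x = A^{3} x^{5} + 2 A^{2} B x^{3} \sin{\left(t \right)} + A B^{2} x \sin^{2}{\left(t \right)}
  3·u·u_xx = 6 A^{2} x^{2} + 6 A B \sin{\left(t \right)}
  2/3·u·u_x = \frac{4 A^{2} x^{3}}{3} + \frac{4 A B x \sin{\left(t \right)}}{3}
So the left-hand side equals
  A^{3} x^{5} + 2 A^{2} B x^{3} \sin{\left(t \right)} + \frac{4 A^{2} x^{3}}{3} + 6 A^{2} x^{2} + A B^{2} x \sin^{2}{\left(t \right)} + 3 A B x^{2} \cos{\left(t \right)} + \frac{4 A B x \sin{\left(t \right)}}{3} + 6 A B \sin{\left(t \right)} + 3 B^{2} \sin{\left(t \right)} \cos{\left(t \right)}
This must equal f(x, t) identically; expanded, f = x^{5} + 4 x^{3} \sin{\left(t \right)} + \frac{4 x^{3}}{3} + 6 x^{2} \cos{\left(t \right)} + 6 x^{2} + 4 x \sin^{2}{\left(t \right)} + \frac{8 x \sin{\left(t \right)}}{3} + 12 \sin{\left(t \right)} \cos{\left(t \right)} + 12 \sin{\left(t \right)}.
Matching coefficients of the independent functions:
  [x^{2}]:  6 A^{2} = 6
  [x^{3}]:  \frac{4 A^{2}}{3} = \frac{4}{3}
  [x^{5}]:  A^{3} = 1
  [x \sin{\left(t \right)}]:  \frac{4 A B}{3} = \frac{8}{3}
  [x \sin^{2}{\left(t \right)}]:  A B^{2} = 4
  [x^{2} \cos{\left(t \right)}]:  3 A B = 6
  [x^{3} \sin{\left(t \right)}]:  2 A^{2} B = 4
  [\sin{\left(t \right)} \cos{\left(t \right)}]:  3 B^{2} = 12
  [\sin{\left(t \right)}]:  6 A B = 12
Solving: A = 1, B = 2.
Check against the point condition:
  u(1, 0) = 1  ⟹  A = 1  ✓
Hence u(x, t) = x^{2} + 2 \sin{\left(t \right)}.

Answer: u(x, t) = x^{2} + 2 \sin{\left(t \right)}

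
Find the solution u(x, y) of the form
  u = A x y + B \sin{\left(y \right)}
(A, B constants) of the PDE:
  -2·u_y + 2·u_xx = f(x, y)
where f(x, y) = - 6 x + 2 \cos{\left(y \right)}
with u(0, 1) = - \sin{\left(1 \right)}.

Answer: u(x, y) = 3 x y - \sin{\left(y \right)}

Derivation:
Substitute the ansatz u = A x y + B \sin{\left(y \right)} into the left-hand side.
Derivatives of the ansatz:
  u_y = A x + B \cos{\left(y \right)}
  u_xx = 0
Term by term:
  -2·u_y = - 2 A x - 2 B \cos{\left(y \right)}
  2·u_xx = 0
So the left-hand side equals
  - 2 A x - 2 B \cos{\left(y \right)}
This must equal f(x, y) = - 6 x + 2 \cos{\left(y \right)} identically.
Matching coefficients of the independent functions:
  [x]:  - 2 A = -6
  [\cos{\left(y \right)}]:  - 2 B = 2
Solving: A = 3, B = -1.
Check against the point condition:
  u(0, 1) = - \sin{\left(1 \right)}  ⟹  B \sin{\left(1 \right)} = - \sin{\left(1 \right)}  ✓
Hence u(x, y) = 3 x y - \sin{\left(y \right)}.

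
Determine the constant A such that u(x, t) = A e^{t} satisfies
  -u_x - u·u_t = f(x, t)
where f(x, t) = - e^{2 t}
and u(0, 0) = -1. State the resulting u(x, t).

Substitute the ansatz u = A e^{t} into the left-hand side.
Derivatives of the ansatz:
  u_x = 0
  u_t = A e^{t}
Term by term:
  -u_x = 0
  -u·u_t = - A^{2} e^{2 t}
So the left-hand side equals
  - A^{2} e^{2 t}
This must equal f(x, t) = - e^{2 t} identically.
Matching coefficients of the independent functions:
  [e^{2 t}]:  - A^{2} = -1
These equations allow (A) = (-1) or (1).
Impose the point condition(s):
  u(0, 0) = -1  ⟹  A = -1
Only A = -1 satisfies everything.
Hence u(x, t) = - e^{t}.

Answer: u(x, t) = - e^{t}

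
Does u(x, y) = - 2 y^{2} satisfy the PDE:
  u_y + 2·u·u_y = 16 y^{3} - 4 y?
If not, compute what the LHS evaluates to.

Answer: Yes

Derivation:
Evaluate each term of the left-hand side for u = - 2 y^{2}.
Derivatives:
  u_y = - 4 y
Terms:
  u_y = - 4 y
  2·u·u_y = 16 y^{3}
Sum: LHS = 16 y^{3} - 4 y
This is exactly the given right-hand side, so u is a solution.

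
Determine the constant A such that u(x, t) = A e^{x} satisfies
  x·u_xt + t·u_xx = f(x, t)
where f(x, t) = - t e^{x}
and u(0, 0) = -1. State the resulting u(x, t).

Substitute the ansatz u = A e^{x} into the left-hand side.
Derivatives of the ansatz:
  u_xt = 0
  u_xx = A e^{x}
Term by term:
  x·u_xt = 0
  t·u_xx = A t e^{x}
So the left-hand side equals
  A t e^{x}
This must equal f(x, t) = - t e^{x} identically.
Matching coefficients of the independent functions:
  [t e^{x}]:  A = -1
Solving: A = -1.
Check against the point condition:
  u(0, 0) = -1  ⟹  A = -1  ✓
Hence u(x, t) = - e^{x}.

Answer: u(x, t) = - e^{x}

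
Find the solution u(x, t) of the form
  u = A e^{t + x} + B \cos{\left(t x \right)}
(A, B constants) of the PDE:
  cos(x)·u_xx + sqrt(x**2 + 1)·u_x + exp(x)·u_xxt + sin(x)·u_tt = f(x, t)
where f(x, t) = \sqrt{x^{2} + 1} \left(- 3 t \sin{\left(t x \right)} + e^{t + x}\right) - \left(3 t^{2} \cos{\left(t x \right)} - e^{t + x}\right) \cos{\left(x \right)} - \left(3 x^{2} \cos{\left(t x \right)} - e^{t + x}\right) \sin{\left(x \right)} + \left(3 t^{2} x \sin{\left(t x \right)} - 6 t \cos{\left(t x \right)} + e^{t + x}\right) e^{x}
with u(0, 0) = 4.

Substitute the ansatz u = A e^{t + x} + B \cos{\left(t x \right)} into the left-hand side.
Derivatives of the ansatz:
  u_xx = A e^{t} e^{x} - B t^{2} \cos{\left(t x \right)}
  u_x = A e^{t} e^{x} - B t \sin{\left(t x \right)}
  u_xxt = A e^{t} e^{x} + B t^{2} x \sin{\left(t x \right)} - 2 B t \cos{\left(t x \right)}
  u_tt = A e^{t} e^{x} - B x^{2} \cos{\left(t x \right)}
Term by term:
  cos(x)·u_xx = A e^{t} e^{x} \cos{\left(x \right)} - B t^{2} \cos{\left(x \right)} \cos{\left(t x \right)}
  sqrt(x**2 + 1)·u_x = A \sqrt{x^{2} + 1} e^{t} e^{x} - B t \sqrt{x^{2} + 1} \sin{\left(t x \right)}
  exp(x)·u_xxt = A e^{t} e^{2 x} + B t^{2} x e^{x} \sin{\left(t x \right)} - 2 B t e^{x} \cos{\left(t x \right)}
  sin(x)·u_tt = A e^{t} e^{x} \sin{\left(x \right)} - B x^{2} \sin{\left(x \right)} \cos{\left(t x \right)}
So the left-hand side equals
  A \sqrt{x^{2} + 1} e^{t} e^{x} + A e^{t} e^{2 x} + A e^{t} e^{x} \sin{\left(x \right)} + A e^{t} e^{x} \cos{\left(x \right)} + B t^{2} x e^{x} \sin{\left(t x \right)} - B t^{2} \cos{\left(x \right)} \cos{\left(t x \right)} - B t \sqrt{x^{2} + 1} \sin{\left(t x \right)} - 2 B t e^{x} \cos{\left(t x \right)} - B x^{2} \sin{\left(x \right)} \cos{\left(t x \right)}
This must equal f(x, t) identically; expanded, f = 3 t^{2} x e^{x} \sin{\left(t x \right)} - 3 t^{2} \cos{\left(x \right)} \cos{\left(t x \right)} - 3 t \sqrt{x^{2} + 1} \sin{\left(t x \right)} - 6 t e^{x} \cos{\left(t x \right)} - 3 x^{2} \sin{\left(x \right)} \cos{\left(t x \right)} + \sqrt{x^{2} + 1} e^{t} e^{x} + e^{t} e^{2 x} + e^{t} e^{x} \sin{\left(x \right)} + e^{t} e^{x} \cos{\left(x \right)}.
Matching coefficients of the independent functions:
  [e^{t} e^{2 x}, \sqrt{x^{2} + 1} e^{t} e^{x}, e^{t} e^{x} \sin{\left(x \right)}, e^{t} e^{x} \cos{\left(x \right)}]:  A = 1
  [t \sqrt{x^{2} + 1} \sin{\left(t x \right)}, t^{2} \cos{\left(x \right)} \cos{\left(t x \right)}, x^{2} \sin{\left(x \right)} \cos{\left(t x \right)}]:  - B = -3
  [t e^{x} \cos{\left(t x \right)}]:  - 2 B = -6
  [t^{2} x e^{x} \sin{\left(t x \right)}]:  B = 3
Solving: A = 1, B = 3.
Check against the point condition:
  u(0, 0) = 4  ⟹  A + B = 4  ✓
Hence u(x, t) = e^{t + x} + 3 \cos{\left(t x \right)}.

Answer: u(x, t) = e^{t + x} + 3 \cos{\left(t x \right)}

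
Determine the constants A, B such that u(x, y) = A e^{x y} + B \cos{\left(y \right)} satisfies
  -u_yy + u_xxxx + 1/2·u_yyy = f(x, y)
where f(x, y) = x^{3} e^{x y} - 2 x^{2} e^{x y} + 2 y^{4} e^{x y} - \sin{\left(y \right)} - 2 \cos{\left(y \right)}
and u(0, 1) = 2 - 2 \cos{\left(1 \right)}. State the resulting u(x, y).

Substitute the ansatz u = A e^{x y} + B \cos{\left(y \right)} into the left-hand side.
Derivatives of the ansatz:
  u_yy = A x^{2} e^{x y} - B \cos{\left(y \right)}
  u_xxxx = A y^{4} e^{x y}
  u_yyy = A x^{3} e^{x y} + B \sin{\left(y \right)}
Term by term:
  -u_yy = - A x^{2} e^{x y} + B \cos{\left(y \right)}
  u_xxxx = A y^{4} e^{x y}
  1/2·u_yyy = \frac{A x^{3} e^{x y}}{2} + \frac{B \sin{\left(y \right)}}{2}
So the left-hand side equals
  \frac{A x^{3} e^{x y}}{2} - A x^{2} e^{x y} + A y^{4} e^{x y} + \frac{B \sin{\left(y \right)}}{2} + B \cos{\left(y \right)}
This must equal f(x, y) = x^{3} e^{x y} - 2 x^{2} e^{x y} + 2 y^{4} e^{x y} - \sin{\left(y \right)} - 2 \cos{\left(y \right)} identically.
Matching coefficients of the independent functions:
  [x^{2} e^{x y}]:  - A = -2
  [x^{3} e^{x y}]:  \frac{A}{2} = 1
  [y^{4} e^{x y}]:  A = 2
  [\sin{\left(y \right)}]:  \frac{B}{2} = -1
  [\cos{\left(y \right)}]:  B = -2
Solving: A = 2, B = -2.
Check against the point condition:
  u(0, 1) = 2 - 2 \cos{\left(1 \right)}  ⟹  A + B \cos{\left(1 \right)} = 2 - 2 \cos{\left(1 \right)}  ✓
Hence u(x, y) = 2 e^{x y} - 2 \cos{\left(y \right)}.

Answer: u(x, y) = 2 e^{x y} - 2 \cos{\left(y \right)}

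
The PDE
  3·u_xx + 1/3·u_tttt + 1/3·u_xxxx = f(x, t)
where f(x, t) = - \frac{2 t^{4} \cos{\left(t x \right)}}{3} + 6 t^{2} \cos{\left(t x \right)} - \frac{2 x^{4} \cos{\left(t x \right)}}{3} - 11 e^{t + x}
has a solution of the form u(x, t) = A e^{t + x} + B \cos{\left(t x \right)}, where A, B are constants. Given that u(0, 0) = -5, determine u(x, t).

Substitute the ansatz u = A e^{t + x} + B \cos{\left(t x \right)} into the left-hand side.
Derivatives of the ansatz:
  u_xx = A e^{t} e^{x} - B t^{2} \cos{\left(t x \right)}
  u_tttt = A e^{t} e^{x} + B x^{4} \cos{\left(t x \right)}
  u_xxxx = A e^{t} e^{x} + B t^{4} \cos{\left(t x \right)}
Term by term:
  3·u_xx = 3 A e^{t} e^{x} - 3 B t^{2} \cos{\left(t x \right)}
  1/3·u_tttt = \frac{A e^{t} e^{x}}{3} + \frac{B x^{4} \cos{\left(t x \right)}}{3}
  1/3·u_xxxx = \frac{A e^{t} e^{x}}{3} + \frac{B t^{4} \cos{\left(t x \right)}}{3}
So the left-hand side equals
  \frac{11 A e^{t} e^{x}}{3} + \frac{B t^{4} \cos{\left(t x \right)}}{3} - 3 B t^{2} \cos{\left(t x \right)} + \frac{B x^{4} \cos{\left(t x \right)}}{3}
This must equal f(x, t) identically; expanded, f = - \frac{2 t^{4} \cos{\left(t x \right)}}{3} + 6 t^{2} \cos{\left(t x \right)} - \frac{2 x^{4} \cos{\left(t x \right)}}{3} - 11 e^{t} e^{x}.
Matching coefficients of the independent functions:
  [t^{2} \cos{\left(t x \right)}]:  - 3 B = 6
  [t^{4} \cos{\left(t x \right)}, x^{4} \cos{\left(t x \right)}]:  \frac{B}{3} = - \frac{2}{3}
  [e^{t} e^{x}]:  \frac{11 A}{3} = -11
Solving: A = -3, B = -2.
Check against the point condition:
  u(0, 0) = -5  ⟹  A + B = -5  ✓
Hence u(x, t) = - 3 e^{t + x} - 2 \cos{\left(t x \right)}.

Answer: u(x, t) = - 3 e^{t + x} - 2 \cos{\left(t x \right)}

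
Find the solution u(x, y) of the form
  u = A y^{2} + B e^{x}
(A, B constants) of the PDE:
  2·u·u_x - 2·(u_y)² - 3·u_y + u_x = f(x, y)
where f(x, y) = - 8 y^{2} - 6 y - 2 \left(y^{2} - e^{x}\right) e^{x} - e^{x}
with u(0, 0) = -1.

Answer: u(x, y) = y^{2} - e^{x}

Derivation:
Substitute the ansatz u = A y^{2} + B e^{x} into the left-hand side.
Derivatives of the ansatz:
  u_x = B e^{x}
  u_y = 2 A y
Term by term:
  2·u·u_x = 2 A B y^{2} e^{x} + 2 B^{2} e^{2 x}
  -2·(u_y)² = - 8 A^{2} y^{2}
  -3·u_y = - 6 A y
  u_x = B e^{x}
So the left-hand side equals
  - 8 A^{2} y^{2} + 2 A B y^{2} e^{x} - 6 A y + 2 B^{2} e^{2 x} + B e^{x}
This must equal f(x, y) identically; expanded, f = - 2 y^{2} e^{x} - 8 y^{2} - 6 y + 2 e^{2 x} - e^{x}.
Matching coefficients of the independent functions:
  [y]:  - 6 A = -6
  [y^{2}]:  - 8 A^{2} = -8
  [y^{2} e^{x}]:  2 A B = -2
  [e^{x}]:  B = -1
  [e^{2 x}]:  2 B^{2} = 2
Solving: A = 1, B = -1.
Check against the point condition:
  u(0, 0) = -1  ⟹  B = -1  ✓
Hence u(x, y) = y^{2} - e^{x}.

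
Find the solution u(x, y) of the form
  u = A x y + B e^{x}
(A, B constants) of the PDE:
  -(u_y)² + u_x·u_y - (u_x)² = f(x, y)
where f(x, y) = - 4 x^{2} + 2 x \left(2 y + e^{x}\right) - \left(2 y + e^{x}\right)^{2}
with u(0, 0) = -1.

Answer: u(x, y) = - 2 x y - e^{x}

Derivation:
Substitute the ansatz u = A x y + B e^{x} into the left-hand side.
Derivatives of the ansatz:
  u_y = A x
  u_x = A y + B e^{x}
Term by term:
  -(u_y)² = - A^{2} x^{2}
  u_x·u_y = A^{2} x y + A B x e^{x}
  -(u_x)² = - A^{2} y^{2} - 2 A B y e^{x} - B^{2} e^{2 x}
So the left-hand side equals
  - A^{2} x^{2} + A^{2} x y - A^{2} y^{2} + A B x e^{x} - 2 A B y e^{x} - B^{2} e^{2 x}
This must equal f(x, y) identically; expanded, f = - 4 x^{2} + 4 x y + 2 x e^{x} - 4 y^{2} - 4 y e^{x} - e^{2 x}.
Matching coefficients of the independent functions:
  [x^{2}, y^{2}]:  - A^{2} = -4
  [x y]:  A^{2} = 4
  [x e^{x}]:  A B = 2
  [y e^{x}]:  - 2 A B = -4
  [e^{2 x}]:  - B^{2} = -1
These equations allow (A, B) = (-2, -1) or (2, 1).
Impose the point condition(s):
  u(0, 0) = -1  ⟹  B = -1
Only A = -2, B = -1 satisfies everything.
Hence u(x, y) = - 2 x y - e^{x}.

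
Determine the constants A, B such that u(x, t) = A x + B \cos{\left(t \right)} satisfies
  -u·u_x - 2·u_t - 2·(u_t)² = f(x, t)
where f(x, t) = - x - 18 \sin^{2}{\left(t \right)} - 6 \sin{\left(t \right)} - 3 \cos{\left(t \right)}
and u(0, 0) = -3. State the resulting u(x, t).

Answer: u(x, t) = - x - 3 \cos{\left(t \right)}

Derivation:
Substitute the ansatz u = A x + B \cos{\left(t \right)} into the left-hand side.
Derivatives of the ansatz:
  u_x = A
  u_t = - B \sin{\left(t \right)}
Term by term:
  -u·u_x = - A^{2} x - A B \cos{\left(t \right)}
  -2·u_t = 2 B \sin{\left(t \right)}
  -2·(u_t)² = - 2 B^{2} \sin^{2}{\left(t \right)}
So the left-hand side equals
  - A^{2} x - A B \cos{\left(t \right)} - 2 B^{2} \sin^{2}{\left(t \right)} + 2 B \sin{\left(t \right)}
This must equal f(x, t) = - x - 18 \sin^{2}{\left(t \right)} - 6 \sin{\left(t \right)} - 3 \cos{\left(t \right)} identically.
Matching coefficients of the independent functions:
  [x]:  - A^{2} = -1
  [\sin{\left(t \right)}]:  2 B = -6
  [\sin^{2}{\left(t \right)}]:  - 2 B^{2} = -18
  [\cos{\left(t \right)}]:  - A B = -3
Solving: A = -1, B = -3.
Check against the point condition:
  u(0, 0) = -3  ⟹  B = -3  ✓
Hence u(x, t) = - x - 3 \cos{\left(t \right)}.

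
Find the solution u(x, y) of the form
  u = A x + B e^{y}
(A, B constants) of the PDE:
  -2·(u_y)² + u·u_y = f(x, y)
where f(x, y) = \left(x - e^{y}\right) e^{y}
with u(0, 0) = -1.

Answer: u(x, y) = - x - e^{y}

Derivation:
Substitute the ansatz u = A x + B e^{y} into the left-hand side.
Derivatives of the ansatz:
  u_y = B e^{y}
Term by term:
  -2·(u_y)² = - 2 B^{2} e^{2 y}
  u·u_y = A B x e^{y} + B^{2} e^{2 y}
So the left-hand side equals
  A B x e^{y} - B^{2} e^{2 y}
This must equal f(x, y) = \left(x - e^{y}\right) e^{y} identically.
Matching coefficients of the independent functions:
  [x e^{y}]:  A B = 1
  [e^{2 y}]:  - B^{2} = -1
These equations allow (A, B) = (-1, -1) or (1, 1).
Impose the point condition(s):
  u(0, 0) = -1  ⟹  B = -1
Only A = -1, B = -1 satisfies everything.
Hence u(x, y) = - x - e^{y}.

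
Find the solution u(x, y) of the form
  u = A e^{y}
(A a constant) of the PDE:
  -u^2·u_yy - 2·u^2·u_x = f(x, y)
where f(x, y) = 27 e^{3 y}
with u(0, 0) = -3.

Answer: u(x, y) = - 3 e^{y}

Derivation:
Substitute the ansatz u = A e^{y} into the left-hand side.
Derivatives of the ansatz:
  u_yy = A e^{y}
  u_x = 0
Term by term:
  -u^2·u_yy = - A^{3} e^{3 y}
  -2·u^2·u_x = 0
So the left-hand side equals
  - A^{3} e^{3 y}
This must equal f(x, y) = 27 e^{3 y} identically.
Matching coefficients of the independent functions:
  [e^{3 y}]:  - A^{3} = 27
Solving: A = -3.
Check against the point condition:
  u(0, 0) = -3  ⟹  A = -3  ✓
Hence u(x, y) = - 3 e^{y}.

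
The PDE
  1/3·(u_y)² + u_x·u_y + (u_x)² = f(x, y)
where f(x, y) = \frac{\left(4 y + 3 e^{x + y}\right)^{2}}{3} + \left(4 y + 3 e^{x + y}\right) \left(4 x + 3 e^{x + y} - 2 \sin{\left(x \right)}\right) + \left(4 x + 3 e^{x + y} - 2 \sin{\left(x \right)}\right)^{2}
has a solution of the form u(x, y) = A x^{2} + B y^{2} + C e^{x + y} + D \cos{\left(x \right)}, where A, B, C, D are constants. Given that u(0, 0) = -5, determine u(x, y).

Substitute the ansatz u = A x^{2} + B y^{2} + C e^{x + y} + D \cos{\left(x \right)} into the left-hand side.
Derivatives of the ansatz:
  u_y = 2 B y + C e^{x} e^{y}
  u_x = 2 A x + C e^{x} e^{y} - D \sin{\left(x \right)}
Term by term:
  1/3·(u_y)² = \frac{4 B^{2} y^{2}}{3} + \frac{4 B C y e^{x} e^{y}}{3} + \frac{C^{2} e^{2 x} e^{2 y}}{3}
  u_x·u_y = 4 A B x y + 2 A C x e^{x} e^{y} + 2 B C y e^{x} e^{y} - 2 B D y \sin{\left(x \right)} + C^{2} e^{2 x} e^{2 y} - C D e^{x} e^{y} \sin{\left(x \right)}
  (u_x)² = 4 A^{2} x^{2} + 4 A C x e^{x} e^{y} - 4 A D x \sin{\left(x \right)} + C^{2} e^{2 x} e^{2 y} - 2 C D e^{x} e^{y} \sin{\left(x \right)} + D^{2} \sin^{2}{\left(x \right)}
So the left-hand side equals
  4 A^{2} x^{2} + 4 A B x y + 6 A C x e^{x} e^{y} - 4 A D x \sin{\left(x \right)} + \frac{4 B^{2} y^{2}}{3} + \frac{10 B C y e^{x} e^{y}}{3} - 2 B D y \sin{\left(x \right)} + \frac{7 C^{2} e^{2 x} e^{2 y}}{3} - 3 C D e^{x} e^{y} \sin{\left(x \right)} + D^{2} \sin^{2}{\left(x \right)}
This must equal f(x, y) identically; expanded, f = 16 x^{2} + 16 x y + 36 x e^{x} e^{y} - 16 x \sin{\left(x \right)} + \frac{16 y^{2}}{3} + 20 y e^{x} e^{y} - 8 y \sin{\left(x \right)} + 21 e^{2 x} e^{2 y} - 18 e^{x} e^{y} \sin{\left(x \right)} + 4 \sin^{2}{\left(x \right)}.
Matching coefficients of the independent functions:
  [x^{2}]:  4 A^{2} = 16
  [y^{2}]:  \frac{4 B^{2}}{3} = \frac{16}{3}
  [x y]:  4 A B = 16
  [x \sin{\left(x \right)}]:  - 4 A D = -16
  [y \sin{\left(x \right)}]:  - 2 B D = -8
  [e^{2 x} e^{2 y}]:  \frac{7 C^{2}}{3} = 21
  [x e^{x} e^{y}]:  6 A C = 36
  [y e^{x} e^{y}]:  \frac{10 B C}{3} = 20
  [e^{x} e^{y} \sin{\left(x \right)}]:  - 3 C D = -18
  [\sin^{2}{\left(x \right)}]:  D^{2} = 4
These equations allow (A, B, C, D) = (-2, -2, -3, -2) or (2, 2, 3, 2).
Impose the point condition(s):
  u(0, 0) = -5  ⟹  C + D = -5
Only A = -2, B = -2, C = -3, D = -2 satisfies everything.
Hence u(x, y) = - 2 x^{2} - 2 y^{2} - 3 e^{x + y} - 2 \cos{\left(x \right)}.

Answer: u(x, y) = - 2 x^{2} - 2 y^{2} - 3 e^{x + y} - 2 \cos{\left(x \right)}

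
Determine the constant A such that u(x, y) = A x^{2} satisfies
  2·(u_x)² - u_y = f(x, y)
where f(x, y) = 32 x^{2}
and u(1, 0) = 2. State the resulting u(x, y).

Substitute the ansatz u = A x^{2} into the left-hand side.
Derivatives of the ansatz:
  u_x = 2 A x
  u_y = 0
Term by term:
  2·(u_x)² = 8 A^{2} x^{2}
  -u_y = 0
So the left-hand side equals
  8 A^{2} x^{2}
This must equal f(x, y) = 32 x^{2} identically.
Matching coefficients of the independent functions:
  [x^{2}]:  8 A^{2} = 32
These equations allow (A) = (-2) or (2).
Impose the point condition(s):
  u(1, 0) = 2  ⟹  A = 2
Only A = 2 satisfies everything.
Hence u(x, y) = 2 x^{2}.

Answer: u(x, y) = 2 x^{2}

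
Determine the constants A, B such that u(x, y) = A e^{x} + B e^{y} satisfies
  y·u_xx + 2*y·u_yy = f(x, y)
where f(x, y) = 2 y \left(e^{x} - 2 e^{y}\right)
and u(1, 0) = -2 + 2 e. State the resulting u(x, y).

Substitute the ansatz u = A e^{x} + B e^{y} into the left-hand side.
Derivatives of the ansatz:
  u_xx = A e^{x}
  u_yy = B e^{y}
Term by term:
  y·u_xx = A y e^{x}
  2*y·u_yy = 2 B y e^{y}
So the left-hand side equals
  A y e^{x} + 2 B y e^{y}
This must equal f(x, y) = 2 y \left(e^{x} - 2 e^{y}\right) identically.
Matching coefficients of the independent functions:
  [y e^{x}]:  A = 2
  [y e^{y}]:  2 B = -4
Solving: A = 2, B = -2.
Check against the point condition:
  u(1, 0) = -2 + 2 e  ⟹  e A + B = -2 + 2 e  ✓
Hence u(x, y) = 2 e^{x} - 2 e^{y}.

Answer: u(x, y) = 2 e^{x} - 2 e^{y}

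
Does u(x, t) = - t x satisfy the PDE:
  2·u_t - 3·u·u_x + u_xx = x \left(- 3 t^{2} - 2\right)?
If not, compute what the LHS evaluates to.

Evaluate each term of the left-hand side for u = - t x.
Derivatives:
  u_t = - x
  u_x = - t
  u_xx = 0
Terms:
  2·u_t = - 2 x
  -3·u·u_x = - 3 t^{2} x
  u_xx = 0
Sum: LHS = x \left(- 3 t^{2} - 2\right)
This is exactly the given right-hand side, so u is a solution.

Answer: Yes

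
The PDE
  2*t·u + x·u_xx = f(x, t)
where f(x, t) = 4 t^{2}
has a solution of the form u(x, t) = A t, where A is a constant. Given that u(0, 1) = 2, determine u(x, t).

Substitute the ansatz u = A t into the left-hand side.
Derivatives of the ansatz:
  u_xx = 0
Term by term:
  2*t·u = 2 A t^{2}
  x·u_xx = 0
So the left-hand side equals
  2 A t^{2}
This must equal f(x, t) = 4 t^{2} identically.
Matching coefficients of the independent functions:
  [t^{2}]:  2 A = 4
Solving: A = 2.
Check against the point condition:
  u(0, 1) = 2  ⟹  A = 2  ✓
Hence u(x, t) = 2 t.

Answer: u(x, t) = 2 t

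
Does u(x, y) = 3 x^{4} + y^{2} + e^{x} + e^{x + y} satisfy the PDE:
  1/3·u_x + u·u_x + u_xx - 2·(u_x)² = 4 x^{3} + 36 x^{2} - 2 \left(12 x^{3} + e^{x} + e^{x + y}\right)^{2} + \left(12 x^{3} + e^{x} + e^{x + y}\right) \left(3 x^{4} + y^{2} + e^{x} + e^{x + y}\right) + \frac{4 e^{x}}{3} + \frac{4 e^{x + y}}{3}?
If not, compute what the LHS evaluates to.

Evaluate each term of the left-hand side for u = 3 x^{4} + y^{2} + e^{x} + e^{x + y}.
Derivatives:
  u_x = 12 x^{3} + e^{x} e^{y} + e^{x}
  u_xx = 36 x^{2} + e^{x} e^{y} + e^{x}
Terms:
  1/3·u_x = 4 x^{3} + \frac{e^{x}}{3} + \frac{e^{x + y}}{3}
  u·u_x = \left(12 x^{3} + e^{x} + e^{x + y}\right) \left(3 x^{4} + y^{2} + e^{x} + e^{x + y}\right)
  u_xx = 36 x^{2} + e^{x} + e^{x + y}
  -2·(u_x)² = - 2 \left(12 x^{3} + e^{x} + e^{x + y}\right)^{2}
Sum: LHS = 4 x^{3} + 36 x^{2} - 2 \left(12 x^{3} + e^{x} + e^{x + y}\right)^{2} + \left(12 x^{3} + e^{x} + e^{x + y}\right) \left(3 x^{4} + y^{2} + e^{x} + e^{x + y}\right) + \frac{4 e^{x}}{3} + \frac{4 e^{x + y}}{3}
This is exactly the given right-hand side, so u is a solution.

Answer: Yes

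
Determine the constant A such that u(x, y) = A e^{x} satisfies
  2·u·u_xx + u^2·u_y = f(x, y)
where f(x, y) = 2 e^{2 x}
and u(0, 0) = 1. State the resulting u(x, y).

Substitute the ansatz u = A e^{x} into the left-hand side.
Derivatives of the ansatz:
  u_xx = A e^{x}
  u_y = 0
Term by term:
  2·u·u_xx = 2 A^{2} e^{2 x}
  u^2·u_y = 0
So the left-hand side equals
  2 A^{2} e^{2 x}
This must equal f(x, y) = 2 e^{2 x} identically.
Matching coefficients of the independent functions:
  [e^{2 x}]:  2 A^{2} = 2
These equations allow (A) = (-1) or (1).
Impose the point condition(s):
  u(0, 0) = 1  ⟹  A = 1
Only A = 1 satisfies everything.
Hence u(x, y) = e^{x}.

Answer: u(x, y) = e^{x}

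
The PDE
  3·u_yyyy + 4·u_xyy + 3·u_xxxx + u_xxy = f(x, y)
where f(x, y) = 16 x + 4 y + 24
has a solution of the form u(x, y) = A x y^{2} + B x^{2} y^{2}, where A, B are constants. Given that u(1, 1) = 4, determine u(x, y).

Substitute the ansatz u = A x y^{2} + B x^{2} y^{2} into the left-hand side.
Derivatives of the ansatz:
  u_yyyy = 0
  u_xyy = 2 A + 4 B x
  u_xxxx = 0
  u_xxy = 4 B y
Term by term:
  3·u_yyyy = 0
  4·u_xyy = 8 A + 16 B x
  3·u_xxxx = 0
  u_xxy = 4 B y
So the left-hand side equals
  8 A + 16 B x + 4 B y
This must equal f(x, y) = 16 x + 4 y + 24 identically.
Matching coefficients of the independent functions:
  [constant term]:  8 A = 24
  [x]:  16 B = 16
  [y]:  4 B = 4
Solving: A = 3, B = 1.
Check against the point condition:
  u(1, 1) = 4  ⟹  A + B = 4  ✓
Hence u(x, y) = x^{2} y^{2} + 3 x y^{2}.

Answer: u(x, y) = x^{2} y^{2} + 3 x y^{2}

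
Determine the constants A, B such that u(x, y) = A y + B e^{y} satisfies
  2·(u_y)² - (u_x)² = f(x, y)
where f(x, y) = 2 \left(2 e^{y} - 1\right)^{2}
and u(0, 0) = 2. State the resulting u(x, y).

Substitute the ansatz u = A y + B e^{y} into the left-hand side.
Derivatives of the ansatz:
  u_y = A + B e^{y}
  u_x = 0
Term by term:
  2·(u_y)² = 2 A^{2} + 4 A B e^{y} + 2 B^{2} e^{2 y}
  -(u_x)² = 0
So the left-hand side equals
  2 A^{2} + 4 A B e^{y} + 2 B^{2} e^{2 y}
This must equal f(x, y) identically; expanded, f = 8 e^{2 y} - 8 e^{y} + 2.
Matching coefficients of the independent functions:
  [constant term]:  2 A^{2} = 2
  [e^{y}]:  4 A B = -8
  [e^{2 y}]:  2 B^{2} = 8
These equations allow (A, B) = (-1, 2) or (1, -2).
Impose the point condition(s):
  u(0, 0) = 2  ⟹  B = 2
Only A = -1, B = 2 satisfies everything.
Hence u(x, y) = - y + 2 e^{y}.

Answer: u(x, y) = - y + 2 e^{y}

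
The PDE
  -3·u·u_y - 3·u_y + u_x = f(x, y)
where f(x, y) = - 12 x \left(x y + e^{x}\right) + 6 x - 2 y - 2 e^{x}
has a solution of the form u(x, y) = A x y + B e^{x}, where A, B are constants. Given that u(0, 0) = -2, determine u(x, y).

Substitute the ansatz u = A x y + B e^{x} into the left-hand side.
Derivatives of the ansatz:
  u_y = A x
  u_x = A y + B e^{x}
Term by term:
  -3·u·u_y = - 3 A^{2} x^{2} y - 3 A B x e^{x}
  -3·u_y = - 3 A x
  u_x = A y + B e^{x}
So the left-hand side equals
  - 3 A^{2} x^{2} y - 3 A B x e^{x} - 3 A x + A y + B e^{x}
This must equal f(x, y) identically; expanded, f = - 12 x^{2} y - 12 x e^{x} + 6 x - 2 y - 2 e^{x}.
Matching coefficients of the independent functions:
  [x]:  - 3 A = 6
  [y]:  A = -2
  [x e^{x}]:  - 3 A B = -12
  [x^{2} y]:  - 3 A^{2} = -12
  [e^{x}]:  B = -2
Solving: A = -2, B = -2.
Check against the point condition:
  u(0, 0) = -2  ⟹  B = -2  ✓
Hence u(x, y) = - 2 x y - 2 e^{x}.

Answer: u(x, y) = - 2 x y - 2 e^{x}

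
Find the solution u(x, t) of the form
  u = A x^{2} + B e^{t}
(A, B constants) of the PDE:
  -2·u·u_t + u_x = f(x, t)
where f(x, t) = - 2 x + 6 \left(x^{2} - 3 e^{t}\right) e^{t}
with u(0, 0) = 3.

Answer: u(x, t) = - x^{2} + 3 e^{t}

Derivation:
Substitute the ansatz u = A x^{2} + B e^{t} into the left-hand side.
Derivatives of the ansatz:
  u_t = B e^{t}
  u_x = 2 A x
Term by term:
  -2·u·u_t = - 2 A B x^{2} e^{t} - 2 B^{2} e^{2 t}
  u_x = 2 A x
So the left-hand side equals
  - 2 A B x^{2} e^{t} + 2 A x - 2 B^{2} e^{2 t}
This must equal f(x, t) = - 2 x + 6 \left(x^{2} - 3 e^{t}\right) e^{t} identically.
Matching coefficients of the independent functions:
  [x]:  2 A = -2
  [x^{2} e^{t}]:  - 2 A B = 6
  [e^{2 t}]:  - 2 B^{2} = -18
Solving: A = -1, B = 3.
Check against the point condition:
  u(0, 0) = 3  ⟹  B = 3  ✓
Hence u(x, t) = - x^{2} + 3 e^{t}.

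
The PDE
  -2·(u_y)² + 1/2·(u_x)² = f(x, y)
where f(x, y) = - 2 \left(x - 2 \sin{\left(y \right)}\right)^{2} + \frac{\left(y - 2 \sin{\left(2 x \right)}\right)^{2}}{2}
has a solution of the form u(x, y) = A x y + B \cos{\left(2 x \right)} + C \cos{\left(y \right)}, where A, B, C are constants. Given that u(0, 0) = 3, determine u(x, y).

Substitute the ansatz u = A x y + B \cos{\left(2 x \right)} + C \cos{\left(y \right)} into the left-hand side.
Derivatives of the ansatz:
  u_y = A x - C \sin{\left(y \right)}
  u_x = A y - 2 B \sin{\left(2 x \right)}
Term by term:
  -2·(u_y)² = - 2 A^{2} x^{2} + 4 A C x \sin{\left(y \right)} - 2 C^{2} \sin^{2}{\left(y \right)}
  1/2·(u_x)² = \frac{A^{2} y^{2}}{2} - 2 A B y \sin{\left(2 x \right)} + 2 B^{2} \sin^{2}{\left(2 x \right)}
So the left-hand side equals
  - 2 A^{2} x^{2} + \frac{A^{2} y^{2}}{2} - 2 A B y \sin{\left(2 x \right)} + 4 A C x \sin{\left(y \right)} + 2 B^{2} \sin^{2}{\left(2 x \right)} - 2 C^{2} \sin^{2}{\left(y \right)}
This must equal f(x, y) identically; expanded, f = - 2 x^{2} + 8 x \sin{\left(y \right)} + \frac{y^{2}}{2} - 2 y \sin{\left(2 x \right)} + 2 \sin^{2}{\left(2 x \right)} - 8 \sin^{2}{\left(y \right)}.
Matching coefficients of the independent functions:
  [x^{2}]:  - 2 A^{2} = -2
  [y^{2}]:  \frac{A^{2}}{2} = \frac{1}{2}
  [x \sin{\left(y \right)}]:  4 A C = 8
  [y \sin{\left(2 x \right)}]:  - 2 A B = -2
  [\sin^{2}{\left(2 x \right)}]:  2 B^{2} = 2
  [\sin^{2}{\left(y \right)}]:  - 2 C^{2} = -8
These equations allow (A, B, C) = (-1, -1, -2) or (1, 1, 2).
Impose the point condition(s):
  u(0, 0) = 3  ⟹  B + C = 3
Only A = 1, B = 1, C = 2 satisfies everything.
Hence u(x, y) = x y + \cos{\left(2 x \right)} + 2 \cos{\left(y \right)}.

Answer: u(x, y) = x y + \cos{\left(2 x \right)} + 2 \cos{\left(y \right)}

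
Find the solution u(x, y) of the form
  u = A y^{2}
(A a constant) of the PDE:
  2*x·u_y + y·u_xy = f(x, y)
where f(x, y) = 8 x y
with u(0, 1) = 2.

Answer: u(x, y) = 2 y^{2}

Derivation:
Substitute the ansatz u = A y^{2} into the left-hand side.
Derivatives of the ansatz:
  u_y = 2 A y
  u_xy = 0
Term by term:
  2*x·u_y = 4 A x y
  y·u_xy = 0
So the left-hand side equals
  4 A x y
This must equal f(x, y) = 8 x y identically.
Matching coefficients of the independent functions:
  [x y]:  4 A = 8
Solving: A = 2.
Check against the point condition:
  u(0, 1) = 2  ⟹  A = 2  ✓
Hence u(x, y) = 2 y^{2}.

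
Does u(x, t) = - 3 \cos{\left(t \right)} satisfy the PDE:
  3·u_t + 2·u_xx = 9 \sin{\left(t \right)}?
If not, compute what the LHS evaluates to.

Answer: Yes

Derivation:
Evaluate each term of the left-hand side for u = - 3 \cos{\left(t \right)}.
Derivatives:
  u_t = 3 \sin{\left(t \right)}
  u_xx = 0
Terms:
  3·u_t = 9 \sin{\left(t \right)}
  2·u_xx = 0
Sum: LHS = 9 \sin{\left(t \right)}
This is exactly the given right-hand side, so u is a solution.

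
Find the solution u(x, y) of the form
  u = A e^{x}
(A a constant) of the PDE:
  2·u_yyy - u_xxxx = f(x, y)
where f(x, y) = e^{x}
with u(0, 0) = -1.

Substitute the ansatz u = A e^{x} into the left-hand side.
Derivatives of the ansatz:
  u_yyy = 0
  u_xxxx = A e^{x}
Term by term:
  2·u_yyy = 0
  -u_xxxx = - A e^{x}
So the left-hand side equals
  - A e^{x}
This must equal f(x, y) = e^{x} identically.
Matching coefficients of the independent functions:
  [e^{x}]:  - A = 1
Solving: A = -1.
Check against the point condition:
  u(0, 0) = -1  ⟹  A = -1  ✓
Hence u(x, y) = - e^{x}.

Answer: u(x, y) = - e^{x}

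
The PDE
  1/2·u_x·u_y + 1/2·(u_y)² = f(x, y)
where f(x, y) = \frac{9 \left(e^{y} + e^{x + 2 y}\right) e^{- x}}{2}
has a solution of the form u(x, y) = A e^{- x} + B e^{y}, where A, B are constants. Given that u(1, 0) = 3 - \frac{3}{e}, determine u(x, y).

Substitute the ansatz u = A e^{- x} + B e^{y} into the left-hand side.
Derivatives of the ansatz:
  u_x = - A e^{- x}
  u_y = B e^{y}
Term by term:
  1/2·u_x·u_y = - \frac{A B e^{- x} e^{y}}{2}
  1/2·(u_y)² = \frac{B^{2} e^{2 y}}{2}
So the left-hand side equals
  - \frac{A B e^{- x} e^{y}}{2} + \frac{B^{2} e^{2 y}}{2}
This must equal f(x, y) identically; expanded, f = \frac{9 e^{2 y}}{2} + \frac{9 e^{- x} e^{y}}{2}.
Matching coefficients of the independent functions:
  [e^{- x} e^{y}]:  - \frac{A B}{2} = \frac{9}{2}
  [e^{2 y}]:  \frac{B^{2}}{2} = \frac{9}{2}
These equations allow (A, B) = (-3, 3) or (3, -3).
Impose the point condition(s):
  u(1, 0) = 3 - \frac{3}{e}  ⟹  \frac{A}{e} + B = 3 - \frac{3}{e}
Only A = -3, B = 3 satisfies everything.
Hence u(x, y) = 3 e^{y} - 3 e^{- x}.

Answer: u(x, y) = 3 e^{y} - 3 e^{- x}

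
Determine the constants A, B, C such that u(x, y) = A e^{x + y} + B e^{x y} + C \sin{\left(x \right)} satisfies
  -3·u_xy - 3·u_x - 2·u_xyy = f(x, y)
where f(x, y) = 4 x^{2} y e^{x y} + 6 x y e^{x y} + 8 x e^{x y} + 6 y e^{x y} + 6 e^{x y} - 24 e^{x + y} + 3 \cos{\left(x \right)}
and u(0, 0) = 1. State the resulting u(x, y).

Substitute the ansatz u = A e^{x + y} + B e^{x y} + C \sin{\left(x \right)} into the left-hand side.
Derivatives of the ansatz:
  u_xy = A e^{x} e^{y} + B x y e^{x y} + B e^{x y}
  u_x = A e^{x} e^{y} + B y e^{x y} + C \cos{\left(x \right)}
  u_xyy = A e^{x} e^{y} + B x^{2} y e^{x y} + 2 B x e^{x y}
Term by term:
  -3·u_xy = - 3 A e^{x} e^{y} - 3 B x y e^{x y} - 3 B e^{x y}
  -3·u_x = - 3 A e^{x} e^{y} - 3 B y e^{x y} - 3 C \cos{\left(x \right)}
  -2·u_xyy = - 2 A e^{x} e^{y} - 2 B x^{2} y e^{x y} - 4 B x e^{x y}
So the left-hand side equals
  - 8 A e^{x} e^{y} - 2 B x^{2} y e^{x y} - 3 B x y e^{x y} - 4 B x e^{x y} - 3 B y e^{x y} - 3 B e^{x y} - 3 C \cos{\left(x \right)}
This must equal f(x, y) identically; expanded, f = 4 x^{2} y e^{x y} + 6 x y e^{x y} + 8 x e^{x y} + 6 y e^{x y} - 24 e^{x} e^{y} + 6 e^{x y} + 3 \cos{\left(x \right)}.
Matching coefficients of the independent functions:
  [x e^{x y}]:  - 4 B = 8
  [y e^{x y}, x y e^{x y}, e^{x y}]:  - 3 B = 6
  [e^{x} e^{y}]:  - 8 A = -24
  [x^{2} y e^{x y}]:  - 2 B = 4
  [\cos{\left(x \right)}]:  - 3 C = 3
Solving: A = 3, B = -2, C = -1.
Check against the point condition:
  u(0, 0) = 1  ⟹  A + B = 1  ✓
Hence u(x, y) = - 2 e^{x y} + 3 e^{x + y} - \sin{\left(x \right)}.

Answer: u(x, y) = - 2 e^{x y} + 3 e^{x + y} - \sin{\left(x \right)}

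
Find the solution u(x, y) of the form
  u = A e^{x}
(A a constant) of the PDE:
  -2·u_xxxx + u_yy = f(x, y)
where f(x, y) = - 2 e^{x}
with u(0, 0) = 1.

Answer: u(x, y) = e^{x}

Derivation:
Substitute the ansatz u = A e^{x} into the left-hand side.
Derivatives of the ansatz:
  u_xxxx = A e^{x}
  u_yy = 0
Term by term:
  -2·u_xxxx = - 2 A e^{x}
  u_yy = 0
So the left-hand side equals
  - 2 A e^{x}
This must equal f(x, y) = - 2 e^{x} identically.
Matching coefficients of the independent functions:
  [e^{x}]:  - 2 A = -2
Solving: A = 1.
Check against the point condition:
  u(0, 0) = 1  ⟹  A = 1  ✓
Hence u(x, y) = e^{x}.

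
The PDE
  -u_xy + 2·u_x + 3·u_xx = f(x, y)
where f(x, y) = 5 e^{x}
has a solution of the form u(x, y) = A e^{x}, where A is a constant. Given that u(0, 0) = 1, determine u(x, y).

Substitute the ansatz u = A e^{x} into the left-hand side.
Derivatives of the ansatz:
  u_xy = 0
  u_x = A e^{x}
  u_xx = A e^{x}
Term by term:
  -u_xy = 0
  2·u_x = 2 A e^{x}
  3·u_xx = 3 A e^{x}
So the left-hand side equals
  5 A e^{x}
This must equal f(x, y) = 5 e^{x} identically.
Matching coefficients of the independent functions:
  [e^{x}]:  5 A = 5
Solving: A = 1.
Check against the point condition:
  u(0, 0) = 1  ⟹  A = 1  ✓
Hence u(x, y) = e^{x}.

Answer: u(x, y) = e^{x}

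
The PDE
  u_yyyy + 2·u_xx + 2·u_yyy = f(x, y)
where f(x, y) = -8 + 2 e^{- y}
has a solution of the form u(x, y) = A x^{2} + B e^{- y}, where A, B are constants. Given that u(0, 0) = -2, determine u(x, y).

Substitute the ansatz u = A x^{2} + B e^{- y} into the left-hand side.
Derivatives of the ansatz:
  u_yyyy = B e^{- y}
  u_xx = 2 A
  u_yyy = - B e^{- y}
Term by term:
  u_yyyy = B e^{- y}
  2·u_xx = 4 A
  2·u_yyy = - 2 B e^{- y}
So the left-hand side equals
  4 A - B e^{- y}
This must equal f(x, y) = -8 + 2 e^{- y} identically.
Matching coefficients of the independent functions:
  [constant term]:  4 A = -8
  [e^{- y}]:  - B = 2
Solving: A = -2, B = -2.
Check against the point condition:
  u(0, 0) = -2  ⟹  B = -2  ✓
Hence u(x, y) = - 2 x^{2} - 2 e^{- y}.

Answer: u(x, y) = - 2 x^{2} - 2 e^{- y}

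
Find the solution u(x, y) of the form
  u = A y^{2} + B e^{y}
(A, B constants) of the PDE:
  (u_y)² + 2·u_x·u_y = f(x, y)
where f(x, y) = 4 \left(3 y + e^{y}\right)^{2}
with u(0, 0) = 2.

Substitute the ansatz u = A y^{2} + B e^{y} into the left-hand side.
Derivatives of the ansatz:
  u_y = 2 A y + B e^{y}
  u_x = 0
Term by term:
  (u_y)² = 4 A^{2} y^{2} + 4 A B y e^{y} + B^{2} e^{2 y}
  2·u_x·u_y = 0
So the left-hand side equals
  4 A^{2} y^{2} + 4 A B y e^{y} + B^{2} e^{2 y}
This must equal f(x, y) identically; expanded, f = 36 y^{2} + 24 y e^{y} + 4 e^{2 y}.
Matching coefficients of the independent functions:
  [y^{2}]:  4 A^{2} = 36
  [y e^{y}]:  4 A B = 24
  [e^{2 y}]:  B^{2} = 4
These equations allow (A, B) = (-3, -2) or (3, 2).
Impose the point condition(s):
  u(0, 0) = 2  ⟹  B = 2
Only A = 3, B = 2 satisfies everything.
Hence u(x, y) = 3 y^{2} + 2 e^{y}.

Answer: u(x, y) = 3 y^{2} + 2 e^{y}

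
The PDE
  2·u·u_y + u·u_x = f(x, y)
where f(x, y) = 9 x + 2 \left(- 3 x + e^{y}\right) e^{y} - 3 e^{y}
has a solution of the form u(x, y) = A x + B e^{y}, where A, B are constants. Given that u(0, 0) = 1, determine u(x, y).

Substitute the ansatz u = A x + B e^{y} into the left-hand side.
Derivatives of the ansatz:
  u_y = B e^{y}
  u_x = A
Term by term:
  2·u·u_y = 2 A B x e^{y} + 2 B^{2} e^{2 y}
  u·u_x = A^{2} x + A B e^{y}
So the left-hand side equals
  A^{2} x + 2 A B x e^{y} + A B e^{y} + 2 B^{2} e^{2 y}
This must equal f(x, y) = 9 x + 2 \left(- 3 x + e^{y}\right) e^{y} - 3 e^{y} identically.
Matching coefficients of the independent functions:
  [x]:  A^{2} = 9
  [x e^{y}]:  2 A B = -6
  [e^{y}]:  A B = -3
  [e^{2 y}]:  2 B^{2} = 2
These equations allow (A, B) = (-3, 1) or (3, -1).
Impose the point condition(s):
  u(0, 0) = 1  ⟹  B = 1
Only A = -3, B = 1 satisfies everything.
Hence u(x, y) = - 3 x + e^{y}.

Answer: u(x, y) = - 3 x + e^{y}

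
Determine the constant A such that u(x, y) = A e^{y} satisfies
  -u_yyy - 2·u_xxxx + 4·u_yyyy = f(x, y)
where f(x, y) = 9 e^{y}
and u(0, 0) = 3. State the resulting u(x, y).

Substitute the ansatz u = A e^{y} into the left-hand side.
Derivatives of the ansatz:
  u_yyy = A e^{y}
  u_xxxx = 0
  u_yyyy = A e^{y}
Term by term:
  -u_yyy = - A e^{y}
  -2·u_xxxx = 0
  4·u_yyyy = 4 A e^{y}
So the left-hand side equals
  3 A e^{y}
This must equal f(x, y) = 9 e^{y} identically.
Matching coefficients of the independent functions:
  [e^{y}]:  3 A = 9
Solving: A = 3.
Check against the point condition:
  u(0, 0) = 3  ⟹  A = 3  ✓
Hence u(x, y) = 3 e^{y}.

Answer: u(x, y) = 3 e^{y}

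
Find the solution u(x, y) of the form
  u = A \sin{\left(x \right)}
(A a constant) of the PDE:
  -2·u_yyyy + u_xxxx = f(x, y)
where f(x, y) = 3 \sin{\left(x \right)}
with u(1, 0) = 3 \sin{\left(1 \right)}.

Substitute the ansatz u = A \sin{\left(x \right)} into the left-hand side.
Derivatives of the ansatz:
  u_yyyy = 0
  u_xxxx = A \sin{\left(x \right)}
Term by term:
  -2·u_yyyy = 0
  u_xxxx = A \sin{\left(x \right)}
So the left-hand side equals
  A \sin{\left(x \right)}
This must equal f(x, y) = 3 \sin{\left(x \right)} identically.
Matching coefficients of the independent functions:
  [\sin{\left(x \right)}]:  A = 3
Solving: A = 3.
Check against the point condition:
  u(1, 0) = 3 \sin{\left(1 \right)}  ⟹  A \sin{\left(1 \right)} = 3 \sin{\left(1 \right)}  ✓
Hence u(x, y) = 3 \sin{\left(x \right)}.

Answer: u(x, y) = 3 \sin{\left(x \right)}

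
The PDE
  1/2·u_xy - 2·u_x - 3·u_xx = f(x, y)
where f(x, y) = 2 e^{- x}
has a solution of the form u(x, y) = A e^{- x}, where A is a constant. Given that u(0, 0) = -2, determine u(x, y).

Answer: u(x, y) = - 2 e^{- x}

Derivation:
Substitute the ansatz u = A e^{- x} into the left-hand side.
Derivatives of the ansatz:
  u_xy = 0
  u_x = - A e^{- x}
  u_xx = A e^{- x}
Term by term:
  1/2·u_xy = 0
  -2·u_x = 2 A e^{- x}
  -3·u_xx = - 3 A e^{- x}
So the left-hand side equals
  - A e^{- x}
This must equal f(x, y) = 2 e^{- x} identically.
Matching coefficients of the independent functions:
  [e^{- x}]:  - A = 2
Solving: A = -2.
Check against the point condition:
  u(0, 0) = -2  ⟹  A = -2  ✓
Hence u(x, y) = - 2 e^{- x}.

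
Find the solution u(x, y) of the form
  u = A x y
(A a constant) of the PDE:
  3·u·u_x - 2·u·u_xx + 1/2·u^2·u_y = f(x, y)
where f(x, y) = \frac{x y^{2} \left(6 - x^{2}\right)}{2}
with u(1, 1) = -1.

Answer: u(x, y) = - x y

Derivation:
Substitute the ansatz u = A x y into the left-hand side.
Derivatives of the ansatz:
  u_x = A y
  u_xx = 0
  u_y = A x
Term by term:
  3·u·u_x = 3 A^{2} x y^{2}
  -2·u·u_xx = 0
  1/2·u^2·u_y = \frac{A^{3} x^{3} y^{2}}{2}
So the left-hand side equals
  \frac{A^{3} x^{3} y^{2}}{2} + 3 A^{2} x y^{2}
This must equal f(x, y) identically; expanded, f = - \frac{x^{3} y^{2}}{2} + 3 x y^{2}.
Matching coefficients of the independent functions:
  [x y^{2}]:  3 A^{2} = 3
  [x^{3} y^{2}]:  \frac{A^{3}}{2} = - \frac{1}{2}
Solving: A = -1.
Check against the point condition:
  u(1, 1) = -1  ⟹  A = -1  ✓
Hence u(x, y) = - x y.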